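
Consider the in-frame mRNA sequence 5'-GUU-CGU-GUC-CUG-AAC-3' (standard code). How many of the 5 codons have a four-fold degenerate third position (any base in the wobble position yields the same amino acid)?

Codon 1 GUU (Val): third position 4-fold.
Codon 2 CGU (Arg): third position 4-fold.
Codon 3 GUC (Val): third position 4-fold.
Codon 4 CUG (Leu): third position 4-fold.
Codon 5 AAC (Asn): third position 2-fold.
Four-fold degenerate third positions: 4.

4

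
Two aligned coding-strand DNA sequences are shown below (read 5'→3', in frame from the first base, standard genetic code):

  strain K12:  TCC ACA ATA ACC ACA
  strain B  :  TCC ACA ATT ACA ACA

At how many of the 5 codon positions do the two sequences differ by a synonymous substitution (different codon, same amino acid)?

Codon 1: TCC Ser / TCC Ser — identical.
Codon 2: ACA Thr / ACA Thr — identical.
Codon 3: ATA Ile / ATT Ile — synonymous.
Codon 4: ACC Thr / ACA Thr — synonymous.
Codon 5: ACA Thr / ACA Thr — identical.
Synonymous differences: 2.

2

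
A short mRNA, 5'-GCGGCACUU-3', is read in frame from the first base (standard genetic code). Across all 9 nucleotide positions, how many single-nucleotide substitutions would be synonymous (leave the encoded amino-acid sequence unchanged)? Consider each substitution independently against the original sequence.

Codon 1 (GCG, Ala): 3 synonymous substitutions.
Codon 2 (GCA, Ala): 3 synonymous substitutions.
Codon 3 (CUU, Leu): 3 synonymous substitutions.
Total: 3 + 3 + 3 = 9.

9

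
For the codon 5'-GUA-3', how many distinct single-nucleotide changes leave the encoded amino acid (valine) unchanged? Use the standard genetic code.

Position 1: none → 0 synonymous.
Position 2: none → 0 synonymous.
Position 3: GUU, GUC, GUG → 3 synonymous.
Total: 0 + 0 + 3 = 3.

3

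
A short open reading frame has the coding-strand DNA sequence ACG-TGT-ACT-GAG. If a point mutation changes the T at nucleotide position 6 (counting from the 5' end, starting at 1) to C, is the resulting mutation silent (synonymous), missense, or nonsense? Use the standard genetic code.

Position 6 falls in codon 2: TGT → Cys.
After the substitution the codon is TGC → Cys.
Both encode Cys, so the change is synonymous.

silent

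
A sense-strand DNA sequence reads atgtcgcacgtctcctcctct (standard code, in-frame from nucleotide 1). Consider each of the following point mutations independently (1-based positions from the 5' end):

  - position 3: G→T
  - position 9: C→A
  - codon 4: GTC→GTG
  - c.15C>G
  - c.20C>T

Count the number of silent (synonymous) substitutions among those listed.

2

Codon 1: ATG (Met) → ATT (Ile) — missense.
Codon 3: CAC (His) → CAA (Gln) — missense.
Codon 4: GTC (Val) → GTG (Val) — synonymous.
Codon 5: TCC (Ser) → TCG (Ser) — synonymous.
Codon 7: TCT (Ser) → TTT (Phe) — missense.
Synonymous: 2 of 5.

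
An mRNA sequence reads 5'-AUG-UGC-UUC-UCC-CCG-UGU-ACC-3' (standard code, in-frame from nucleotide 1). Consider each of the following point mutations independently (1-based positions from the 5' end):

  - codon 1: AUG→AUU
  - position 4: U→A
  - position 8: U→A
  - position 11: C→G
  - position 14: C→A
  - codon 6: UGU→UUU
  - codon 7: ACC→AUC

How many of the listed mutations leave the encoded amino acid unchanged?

0

Codon 1: AUG (Met) → AUU (Ile) — missense.
Codon 2: UGC (Cys) → AGC (Ser) — missense.
Codon 3: UUC (Phe) → UAC (Tyr) — missense.
Codon 4: UCC (Ser) → UGC (Cys) — missense.
Codon 5: CCG (Pro) → CAG (Gln) — missense.
Codon 6: UGU (Cys) → UUU (Phe) — missense.
Codon 7: ACC (Thr) → AUC (Ile) — missense.
Synonymous: 0 of 7.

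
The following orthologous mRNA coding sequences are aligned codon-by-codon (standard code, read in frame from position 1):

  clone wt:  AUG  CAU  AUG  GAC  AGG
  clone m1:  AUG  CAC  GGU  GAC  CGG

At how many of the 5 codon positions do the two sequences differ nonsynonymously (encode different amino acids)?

Codon 1: AUG Met / AUG Met — identical.
Codon 2: CAU His / CAC His — synonymous.
Codon 3: AUG Met / GGU Gly — nonsynonymous.
Codon 4: GAC Asp / GAC Asp — identical.
Codon 5: AGG Arg / CGG Arg — synonymous.
Nonsynonymous differences: 1.

1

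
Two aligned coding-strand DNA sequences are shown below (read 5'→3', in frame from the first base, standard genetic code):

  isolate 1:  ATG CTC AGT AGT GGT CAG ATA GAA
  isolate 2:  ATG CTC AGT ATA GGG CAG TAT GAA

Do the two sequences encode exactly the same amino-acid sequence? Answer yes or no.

no

Codon 1: ATG Met / ATG Met — identical.
Codon 2: CTC Leu / CTC Leu — identical.
Codon 3: AGT Ser / AGT Ser — identical.
Codon 4: AGT Ser / ATA Ile — nonsynonymous.
Codon 5: GGT Gly / GGG Gly — synonymous.
Codon 6: CAG Gln / CAG Gln — identical.
Codon 7: ATA Ile / TAT Tyr — nonsynonymous.
Codon 8: GAA Glu / GAA Glu — identical.
Nonsynonymous differences: 2 → different protein.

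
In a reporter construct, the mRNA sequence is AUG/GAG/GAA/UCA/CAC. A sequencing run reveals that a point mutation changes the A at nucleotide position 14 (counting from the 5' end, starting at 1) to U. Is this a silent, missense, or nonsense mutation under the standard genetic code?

missense

Position 14 falls in codon 5: CAC → His.
After the substitution the codon is CUC → Leu.
His ≠ Leu, so this is a missense mutation.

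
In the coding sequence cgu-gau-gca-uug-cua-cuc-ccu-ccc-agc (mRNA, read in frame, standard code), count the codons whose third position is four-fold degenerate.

Codon 1 CGU (Arg): third position 4-fold.
Codon 2 GAU (Asp): third position 2-fold.
Codon 3 GCA (Ala): third position 4-fold.
Codon 4 UUG (Leu): third position 2-fold.
Codon 5 CUA (Leu): third position 4-fold.
Codon 6 CUC (Leu): third position 4-fold.
Codon 7 CCU (Pro): third position 4-fold.
Codon 8 CCC (Pro): third position 4-fold.
Codon 9 AGC (Ser): third position 2-fold.
Four-fold degenerate third positions: 6.

6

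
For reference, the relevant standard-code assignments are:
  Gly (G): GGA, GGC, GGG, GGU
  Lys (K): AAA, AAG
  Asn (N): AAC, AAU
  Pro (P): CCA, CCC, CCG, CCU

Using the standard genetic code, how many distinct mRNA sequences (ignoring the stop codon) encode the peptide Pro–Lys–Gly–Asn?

Pro: 4 codons.
Lys: 2 codons.
Gly: 4 codons.
Asn: 2 codons.
4 × 2 × 4 × 2 = 64.

64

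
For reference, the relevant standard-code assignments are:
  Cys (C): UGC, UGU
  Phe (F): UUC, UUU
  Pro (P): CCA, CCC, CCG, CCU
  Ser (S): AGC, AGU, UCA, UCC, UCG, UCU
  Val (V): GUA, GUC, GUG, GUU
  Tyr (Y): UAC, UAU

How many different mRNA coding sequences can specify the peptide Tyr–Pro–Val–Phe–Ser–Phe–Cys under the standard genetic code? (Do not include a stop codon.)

1536

Tyr: 2 codons.
Pro: 4 codons.
Val: 4 codons.
Phe: 2 codons.
Ser: 6 codons.
Phe: 2 codons.
Cys: 2 codons.
2 × 4 × 4 × 2 × 6 × 2 × 2 = 1536.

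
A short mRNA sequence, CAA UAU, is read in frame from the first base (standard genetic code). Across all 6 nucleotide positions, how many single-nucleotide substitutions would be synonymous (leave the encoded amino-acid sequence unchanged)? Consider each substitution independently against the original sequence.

2

Codon 1 (CAA, Gln): 1 synonymous substitution.
Codon 2 (UAU, Tyr): 1 synonymous substitution.
Total: 1 + 1 = 2.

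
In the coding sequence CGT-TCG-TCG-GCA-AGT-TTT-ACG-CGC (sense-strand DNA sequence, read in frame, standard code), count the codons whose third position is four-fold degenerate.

6

Codon 1 CGT (Arg): third position 4-fold.
Codon 2 TCG (Ser): third position 4-fold.
Codon 3 TCG (Ser): third position 4-fold.
Codon 4 GCA (Ala): third position 4-fold.
Codon 5 AGT (Ser): third position 2-fold.
Codon 6 TTT (Phe): third position 2-fold.
Codon 7 ACG (Thr): third position 4-fold.
Codon 8 CGC (Arg): third position 4-fold.
Four-fold degenerate third positions: 6.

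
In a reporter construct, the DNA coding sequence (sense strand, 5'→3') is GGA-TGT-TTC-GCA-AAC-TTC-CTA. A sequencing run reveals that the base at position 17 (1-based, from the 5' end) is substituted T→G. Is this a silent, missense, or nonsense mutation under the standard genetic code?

missense

Position 17 falls in codon 6: TTC → Phe.
After the substitution the codon is TGC → Cys.
Phe ≠ Cys, so this is a missense mutation.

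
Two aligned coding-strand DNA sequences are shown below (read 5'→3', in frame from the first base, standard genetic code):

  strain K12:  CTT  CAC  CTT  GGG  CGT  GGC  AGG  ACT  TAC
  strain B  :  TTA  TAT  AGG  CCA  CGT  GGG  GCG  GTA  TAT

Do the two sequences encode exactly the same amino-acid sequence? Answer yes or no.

Codon 1: CTT Leu / TTA Leu — synonymous.
Codon 2: CAC His / TAT Tyr — nonsynonymous.
Codon 3: CTT Leu / AGG Arg — nonsynonymous.
Codon 4: GGG Gly / CCA Pro — nonsynonymous.
Codon 5: CGT Arg / CGT Arg — identical.
Codon 6: GGC Gly / GGG Gly — synonymous.
Codon 7: AGG Arg / GCG Ala — nonsynonymous.
Codon 8: ACT Thr / GTA Val — nonsynonymous.
Codon 9: TAC Tyr / TAT Tyr — synonymous.
Nonsynonymous differences: 5 → different protein.

no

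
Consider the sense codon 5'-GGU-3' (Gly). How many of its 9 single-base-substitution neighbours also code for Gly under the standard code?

3

Position 1: none → 0 synonymous.
Position 2: none → 0 synonymous.
Position 3: GGC, GGA, GGG → 3 synonymous.
Total: 0 + 0 + 3 = 3.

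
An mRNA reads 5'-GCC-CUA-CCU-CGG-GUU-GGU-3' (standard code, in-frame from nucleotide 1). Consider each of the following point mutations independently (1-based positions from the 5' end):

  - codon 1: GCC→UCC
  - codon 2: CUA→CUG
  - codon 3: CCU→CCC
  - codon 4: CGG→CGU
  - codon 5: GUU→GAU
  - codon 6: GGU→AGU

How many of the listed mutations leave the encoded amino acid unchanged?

Codon 1: GCC (Ala) → UCC (Ser) — missense.
Codon 2: CUA (Leu) → CUG (Leu) — synonymous.
Codon 3: CCU (Pro) → CCC (Pro) — synonymous.
Codon 4: CGG (Arg) → CGU (Arg) — synonymous.
Codon 5: GUU (Val) → GAU (Asp) — missense.
Codon 6: GGU (Gly) → AGU (Ser) — missense.
Synonymous: 3 of 6.

3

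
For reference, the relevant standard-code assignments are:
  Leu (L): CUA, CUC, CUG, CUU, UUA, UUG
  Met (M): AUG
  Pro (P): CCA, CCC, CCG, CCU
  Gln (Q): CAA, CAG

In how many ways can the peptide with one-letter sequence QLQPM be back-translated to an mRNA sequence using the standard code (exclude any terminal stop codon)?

96

Gln: 2 codons.
Leu: 6 codons.
Gln: 2 codons.
Pro: 4 codons.
Met: 1 codon.
2 × 6 × 2 × 4 × 1 = 96.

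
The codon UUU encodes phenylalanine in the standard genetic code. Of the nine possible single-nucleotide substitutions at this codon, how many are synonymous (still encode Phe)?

Position 1: none → 0 synonymous.
Position 2: none → 0 synonymous.
Position 3: UUC → 1 synonymous.
Total: 0 + 0 + 1 = 1.

1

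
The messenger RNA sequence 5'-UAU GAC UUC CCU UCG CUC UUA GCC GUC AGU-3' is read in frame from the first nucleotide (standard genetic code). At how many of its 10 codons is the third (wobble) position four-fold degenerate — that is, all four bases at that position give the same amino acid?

5

Codon 1 UAU (Tyr): third position 2-fold.
Codon 2 GAC (Asp): third position 2-fold.
Codon 3 UUC (Phe): third position 2-fold.
Codon 4 CCU (Pro): third position 4-fold.
Codon 5 UCG (Ser): third position 4-fold.
Codon 6 CUC (Leu): third position 4-fold.
Codon 7 UUA (Leu): third position 2-fold.
Codon 8 GCC (Ala): third position 4-fold.
Codon 9 GUC (Val): third position 4-fold.
Codon 10 AGU (Ser): third position 2-fold.
Four-fold degenerate third positions: 5.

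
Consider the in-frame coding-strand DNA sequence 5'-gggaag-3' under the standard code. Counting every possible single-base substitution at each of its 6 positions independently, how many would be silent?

4

Codon 1 (GGG, Gly): 3 synonymous substitutions.
Codon 2 (AAG, Lys): 1 synonymous substitution.
Total: 3 + 1 = 4.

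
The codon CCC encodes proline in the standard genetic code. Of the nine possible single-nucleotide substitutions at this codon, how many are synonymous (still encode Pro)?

3

Position 1: none → 0 synonymous.
Position 2: none → 0 synonymous.
Position 3: CCT, CCA, CCG → 3 synonymous.
Total: 0 + 0 + 3 = 3.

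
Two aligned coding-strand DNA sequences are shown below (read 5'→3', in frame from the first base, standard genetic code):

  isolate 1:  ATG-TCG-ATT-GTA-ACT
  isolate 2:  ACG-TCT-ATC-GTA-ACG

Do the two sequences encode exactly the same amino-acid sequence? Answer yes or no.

Codon 1: ATG Met / ACG Thr — nonsynonymous.
Codon 2: TCG Ser / TCT Ser — synonymous.
Codon 3: ATT Ile / ATC Ile — synonymous.
Codon 4: GTA Val / GTA Val — identical.
Codon 5: ACT Thr / ACG Thr — synonymous.
Nonsynonymous differences: 1 → different protein.

no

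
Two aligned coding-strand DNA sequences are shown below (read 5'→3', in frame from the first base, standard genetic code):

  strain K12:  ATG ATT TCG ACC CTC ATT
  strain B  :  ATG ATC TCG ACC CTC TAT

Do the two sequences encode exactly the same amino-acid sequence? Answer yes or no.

Codon 1: ATG Met / ATG Met — identical.
Codon 2: ATT Ile / ATC Ile — synonymous.
Codon 3: TCG Ser / TCG Ser — identical.
Codon 4: ACC Thr / ACC Thr — identical.
Codon 5: CTC Leu / CTC Leu — identical.
Codon 6: ATT Ile / TAT Tyr — nonsynonymous.
Nonsynonymous differences: 1 → different protein.

no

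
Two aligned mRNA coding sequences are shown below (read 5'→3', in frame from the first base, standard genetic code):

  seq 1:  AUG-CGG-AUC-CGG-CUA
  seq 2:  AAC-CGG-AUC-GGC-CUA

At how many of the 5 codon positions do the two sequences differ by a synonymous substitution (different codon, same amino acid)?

Codon 1: AUG Met / AAC Asn — nonsynonymous.
Codon 2: CGG Arg / CGG Arg — identical.
Codon 3: AUC Ile / AUC Ile — identical.
Codon 4: CGG Arg / GGC Gly — nonsynonymous.
Codon 5: CUA Leu / CUA Leu — identical.
Synonymous differences: 0.

0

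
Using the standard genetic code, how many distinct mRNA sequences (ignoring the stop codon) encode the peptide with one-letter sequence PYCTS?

Pro: 4 codons.
Tyr: 2 codons.
Cys: 2 codons.
Thr: 4 codons.
Ser: 6 codons.
4 × 2 × 2 × 4 × 6 = 384.

384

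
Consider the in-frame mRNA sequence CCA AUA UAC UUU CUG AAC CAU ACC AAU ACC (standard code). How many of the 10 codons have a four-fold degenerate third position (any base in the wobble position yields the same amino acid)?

Codon 1 CCA (Pro): third position 4-fold.
Codon 2 AUA (Ile): third position 3-fold.
Codon 3 UAC (Tyr): third position 2-fold.
Codon 4 UUU (Phe): third position 2-fold.
Codon 5 CUG (Leu): third position 4-fold.
Codon 6 AAC (Asn): third position 2-fold.
Codon 7 CAU (His): third position 2-fold.
Codon 8 ACC (Thr): third position 4-fold.
Codon 9 AAU (Asn): third position 2-fold.
Codon 10 ACC (Thr): third position 4-fold.
Four-fold degenerate third positions: 4.

4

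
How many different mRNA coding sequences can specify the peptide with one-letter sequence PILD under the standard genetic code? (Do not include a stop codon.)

Pro: 4 codons.
Ile: 3 codons.
Leu: 6 codons.
Asp: 2 codons.
4 × 3 × 6 × 2 = 144.

144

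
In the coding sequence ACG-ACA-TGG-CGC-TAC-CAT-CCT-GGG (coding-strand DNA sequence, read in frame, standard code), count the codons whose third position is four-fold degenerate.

5

Codon 1 ACG (Thr): third position 4-fold.
Codon 2 ACA (Thr): third position 4-fold.
Codon 3 TGG (Trp): third position 1-fold.
Codon 4 CGC (Arg): third position 4-fold.
Codon 5 TAC (Tyr): third position 2-fold.
Codon 6 CAT (His): third position 2-fold.
Codon 7 CCT (Pro): third position 4-fold.
Codon 8 GGG (Gly): third position 4-fold.
Four-fold degenerate third positions: 5.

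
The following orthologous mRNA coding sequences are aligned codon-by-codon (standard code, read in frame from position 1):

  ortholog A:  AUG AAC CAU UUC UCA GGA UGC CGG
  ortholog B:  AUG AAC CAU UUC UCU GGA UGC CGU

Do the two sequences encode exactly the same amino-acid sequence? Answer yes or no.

yes

Codon 1: AUG Met / AUG Met — identical.
Codon 2: AAC Asn / AAC Asn — identical.
Codon 3: CAU His / CAU His — identical.
Codon 4: UUC Phe / UUC Phe — identical.
Codon 5: UCA Ser / UCU Ser — synonymous.
Codon 6: GGA Gly / GGA Gly — identical.
Codon 7: UGC Cys / UGC Cys — identical.
Codon 8: CGG Arg / CGU Arg — synonymous.
Nonsynonymous differences: 0 → same protein.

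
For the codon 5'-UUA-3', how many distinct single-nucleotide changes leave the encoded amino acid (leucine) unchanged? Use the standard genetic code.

Position 1: CUA → 1 synonymous.
Position 2: none → 0 synonymous.
Position 3: UUG → 1 synonymous.
Total: 1 + 0 + 1 = 2.

2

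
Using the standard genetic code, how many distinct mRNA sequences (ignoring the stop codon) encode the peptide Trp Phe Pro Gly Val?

Trp: 1 codon.
Phe: 2 codons.
Pro: 4 codons.
Gly: 4 codons.
Val: 4 codons.
1 × 2 × 4 × 4 × 4 = 128.

128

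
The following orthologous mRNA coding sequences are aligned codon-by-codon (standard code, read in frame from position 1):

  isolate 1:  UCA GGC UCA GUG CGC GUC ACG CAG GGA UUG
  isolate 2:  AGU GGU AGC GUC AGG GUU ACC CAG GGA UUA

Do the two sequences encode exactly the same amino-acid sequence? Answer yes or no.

Codon 1: UCA Ser / AGU Ser — synonymous.
Codon 2: GGC Gly / GGU Gly — synonymous.
Codon 3: UCA Ser / AGC Ser — synonymous.
Codon 4: GUG Val / GUC Val — synonymous.
Codon 5: CGC Arg / AGG Arg — synonymous.
Codon 6: GUC Val / GUU Val — synonymous.
Codon 7: ACG Thr / ACC Thr — synonymous.
Codon 8: CAG Gln / CAG Gln — identical.
Codon 9: GGA Gly / GGA Gly — identical.
Codon 10: UUG Leu / UUA Leu — synonymous.
Nonsynonymous differences: 0 → same protein.

yes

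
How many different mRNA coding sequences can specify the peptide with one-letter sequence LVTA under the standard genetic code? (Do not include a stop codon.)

384

Leu: 6 codons.
Val: 4 codons.
Thr: 4 codons.
Ala: 4 codons.
6 × 4 × 4 × 4 = 384.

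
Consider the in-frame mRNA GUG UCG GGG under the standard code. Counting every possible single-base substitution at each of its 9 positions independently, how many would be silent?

Codon 1 (GUG, Val): 3 synonymous substitutions.
Codon 2 (UCG, Ser): 3 synonymous substitutions.
Codon 3 (GGG, Gly): 3 synonymous substitutions.
Total: 3 + 3 + 3 = 9.

9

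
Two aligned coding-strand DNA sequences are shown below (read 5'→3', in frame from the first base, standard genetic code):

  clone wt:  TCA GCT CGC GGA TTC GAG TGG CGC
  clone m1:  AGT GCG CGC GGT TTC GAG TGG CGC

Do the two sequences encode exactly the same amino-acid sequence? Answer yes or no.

yes

Codon 1: TCA Ser / AGT Ser — synonymous.
Codon 2: GCT Ala / GCG Ala — synonymous.
Codon 3: CGC Arg / CGC Arg — identical.
Codon 4: GGA Gly / GGT Gly — synonymous.
Codon 5: TTC Phe / TTC Phe — identical.
Codon 6: GAG Glu / GAG Glu — identical.
Codon 7: TGG Trp / TGG Trp — identical.
Codon 8: CGC Arg / CGC Arg — identical.
Nonsynonymous differences: 0 → same protein.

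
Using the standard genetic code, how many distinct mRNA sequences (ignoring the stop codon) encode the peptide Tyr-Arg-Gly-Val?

Tyr: 2 codons.
Arg: 6 codons.
Gly: 4 codons.
Val: 4 codons.
2 × 6 × 4 × 4 = 192.

192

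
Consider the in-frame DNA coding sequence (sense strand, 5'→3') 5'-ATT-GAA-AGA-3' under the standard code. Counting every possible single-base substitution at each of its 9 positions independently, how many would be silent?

Codon 1 (ATT, Ile): 2 synonymous substitutions.
Codon 2 (GAA, Glu): 1 synonymous substitution.
Codon 3 (AGA, Arg): 2 synonymous substitutions.
Total: 2 + 1 + 2 = 5.

5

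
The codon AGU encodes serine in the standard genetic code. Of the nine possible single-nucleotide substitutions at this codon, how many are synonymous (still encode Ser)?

1

Position 1: none → 0 synonymous.
Position 2: none → 0 synonymous.
Position 3: AGC → 1 synonymous.
Total: 0 + 0 + 1 = 1.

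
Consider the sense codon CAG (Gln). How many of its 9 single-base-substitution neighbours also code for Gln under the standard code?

Position 1: none → 0 synonymous.
Position 2: none → 0 synonymous.
Position 3: CAA → 1 synonymous.
Total: 0 + 0 + 1 = 1.

1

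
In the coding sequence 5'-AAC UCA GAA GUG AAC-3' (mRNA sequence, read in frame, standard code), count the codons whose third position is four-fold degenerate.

2

Codon 1 AAC (Asn): third position 2-fold.
Codon 2 UCA (Ser): third position 4-fold.
Codon 3 GAA (Glu): third position 2-fold.
Codon 4 GUG (Val): third position 4-fold.
Codon 5 AAC (Asn): third position 2-fold.
Four-fold degenerate third positions: 2.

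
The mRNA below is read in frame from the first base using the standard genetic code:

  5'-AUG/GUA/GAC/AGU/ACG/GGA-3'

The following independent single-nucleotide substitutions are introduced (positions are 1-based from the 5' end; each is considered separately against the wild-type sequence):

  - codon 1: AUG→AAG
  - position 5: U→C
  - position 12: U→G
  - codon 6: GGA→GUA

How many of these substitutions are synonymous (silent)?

0

Codon 1: AUG (Met) → AAG (Lys) — missense.
Codon 2: GUA (Val) → GCA (Ala) — missense.
Codon 4: AGU (Ser) → AGG (Arg) — missense.
Codon 6: GGA (Gly) → GUA (Val) — missense.
Synonymous: 0 of 4.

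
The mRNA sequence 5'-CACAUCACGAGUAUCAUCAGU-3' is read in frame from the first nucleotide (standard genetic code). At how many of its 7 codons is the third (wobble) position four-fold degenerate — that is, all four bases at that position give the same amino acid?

1

Codon 1 CAC (His): third position 2-fold.
Codon 2 AUC (Ile): third position 3-fold.
Codon 3 ACG (Thr): third position 4-fold.
Codon 4 AGU (Ser): third position 2-fold.
Codon 5 AUC (Ile): third position 3-fold.
Codon 6 AUC (Ile): third position 3-fold.
Codon 7 AGU (Ser): third position 2-fold.
Four-fold degenerate third positions: 1.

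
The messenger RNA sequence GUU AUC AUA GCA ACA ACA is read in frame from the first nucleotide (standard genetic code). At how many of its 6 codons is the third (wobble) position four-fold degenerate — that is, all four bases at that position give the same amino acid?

Codon 1 GUU (Val): third position 4-fold.
Codon 2 AUC (Ile): third position 3-fold.
Codon 3 AUA (Ile): third position 3-fold.
Codon 4 GCA (Ala): third position 4-fold.
Codon 5 ACA (Thr): third position 4-fold.
Codon 6 ACA (Thr): third position 4-fold.
Four-fold degenerate third positions: 4.

4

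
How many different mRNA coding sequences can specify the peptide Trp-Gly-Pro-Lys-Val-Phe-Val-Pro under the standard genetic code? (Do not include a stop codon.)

4096

Trp: 1 codon.
Gly: 4 codons.
Pro: 4 codons.
Lys: 2 codons.
Val: 4 codons.
Phe: 2 codons.
Val: 4 codons.
Pro: 4 codons.
1 × 4 × 4 × 2 × 4 × 2 × 4 × 4 = 4096.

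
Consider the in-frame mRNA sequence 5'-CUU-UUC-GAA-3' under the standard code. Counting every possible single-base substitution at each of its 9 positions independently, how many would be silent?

Codon 1 (CUU, Leu): 3 synonymous substitutions.
Codon 2 (UUC, Phe): 1 synonymous substitution.
Codon 3 (GAA, Glu): 1 synonymous substitution.
Total: 3 + 1 + 1 = 5.

5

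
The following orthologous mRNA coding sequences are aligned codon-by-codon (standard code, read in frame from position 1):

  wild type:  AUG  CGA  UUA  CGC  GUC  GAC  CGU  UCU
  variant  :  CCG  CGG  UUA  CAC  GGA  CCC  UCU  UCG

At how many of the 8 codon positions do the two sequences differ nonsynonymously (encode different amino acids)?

Codon 1: AUG Met / CCG Pro — nonsynonymous.
Codon 2: CGA Arg / CGG Arg — synonymous.
Codon 3: UUA Leu / UUA Leu — identical.
Codon 4: CGC Arg / CAC His — nonsynonymous.
Codon 5: GUC Val / GGA Gly — nonsynonymous.
Codon 6: GAC Asp / CCC Pro — nonsynonymous.
Codon 7: CGU Arg / UCU Ser — nonsynonymous.
Codon 8: UCU Ser / UCG Ser — synonymous.
Nonsynonymous differences: 5.

5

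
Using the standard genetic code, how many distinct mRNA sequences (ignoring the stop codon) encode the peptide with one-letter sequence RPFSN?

576

Arg: 6 codons.
Pro: 4 codons.
Phe: 2 codons.
Ser: 6 codons.
Asn: 2 codons.
6 × 4 × 2 × 6 × 2 = 576.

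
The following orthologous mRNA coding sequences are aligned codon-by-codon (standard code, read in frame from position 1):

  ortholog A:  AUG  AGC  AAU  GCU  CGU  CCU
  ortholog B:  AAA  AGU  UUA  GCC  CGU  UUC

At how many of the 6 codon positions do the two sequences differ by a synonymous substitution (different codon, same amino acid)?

Codon 1: AUG Met / AAA Lys — nonsynonymous.
Codon 2: AGC Ser / AGU Ser — synonymous.
Codon 3: AAU Asn / UUA Leu — nonsynonymous.
Codon 4: GCU Ala / GCC Ala — synonymous.
Codon 5: CGU Arg / CGU Arg — identical.
Codon 6: CCU Pro / UUC Phe — nonsynonymous.
Synonymous differences: 2.

2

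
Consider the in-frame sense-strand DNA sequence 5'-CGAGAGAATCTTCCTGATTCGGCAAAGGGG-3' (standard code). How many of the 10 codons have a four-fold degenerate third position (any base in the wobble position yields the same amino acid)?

6

Codon 1 CGA (Arg): third position 4-fold.
Codon 2 GAG (Glu): third position 2-fold.
Codon 3 AAT (Asn): third position 2-fold.
Codon 4 CTT (Leu): third position 4-fold.
Codon 5 CCT (Pro): third position 4-fold.
Codon 6 GAT (Asp): third position 2-fold.
Codon 7 TCG (Ser): third position 4-fold.
Codon 8 GCA (Ala): third position 4-fold.
Codon 9 AAG (Lys): third position 2-fold.
Codon 10 GGG (Gly): third position 4-fold.
Four-fold degenerate third positions: 6.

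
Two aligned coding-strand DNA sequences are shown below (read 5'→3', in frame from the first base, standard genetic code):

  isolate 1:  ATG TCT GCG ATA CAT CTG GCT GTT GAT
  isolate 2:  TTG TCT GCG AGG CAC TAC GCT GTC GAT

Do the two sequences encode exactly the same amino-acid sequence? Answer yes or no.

no

Codon 1: ATG Met / TTG Leu — nonsynonymous.
Codon 2: TCT Ser / TCT Ser — identical.
Codon 3: GCG Ala / GCG Ala — identical.
Codon 4: ATA Ile / AGG Arg — nonsynonymous.
Codon 5: CAT His / CAC His — synonymous.
Codon 6: CTG Leu / TAC Tyr — nonsynonymous.
Codon 7: GCT Ala / GCT Ala — identical.
Codon 8: GTT Val / GTC Val — synonymous.
Codon 9: GAT Asp / GAT Asp — identical.
Nonsynonymous differences: 3 → different protein.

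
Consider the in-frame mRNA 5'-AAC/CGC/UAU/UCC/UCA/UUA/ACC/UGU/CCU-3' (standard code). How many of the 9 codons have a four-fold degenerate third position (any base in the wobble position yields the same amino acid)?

Codon 1 AAC (Asn): third position 2-fold.
Codon 2 CGC (Arg): third position 4-fold.
Codon 3 UAU (Tyr): third position 2-fold.
Codon 4 UCC (Ser): third position 4-fold.
Codon 5 UCA (Ser): third position 4-fold.
Codon 6 UUA (Leu): third position 2-fold.
Codon 7 ACC (Thr): third position 4-fold.
Codon 8 UGU (Cys): third position 2-fold.
Codon 9 CCU (Pro): third position 4-fold.
Four-fold degenerate third positions: 5.

5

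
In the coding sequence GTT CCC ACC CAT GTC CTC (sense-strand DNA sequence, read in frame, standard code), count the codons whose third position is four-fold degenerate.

Codon 1 GTT (Val): third position 4-fold.
Codon 2 CCC (Pro): third position 4-fold.
Codon 3 ACC (Thr): third position 4-fold.
Codon 4 CAT (His): third position 2-fold.
Codon 5 GTC (Val): third position 4-fold.
Codon 6 CTC (Leu): third position 4-fold.
Four-fold degenerate third positions: 5.

5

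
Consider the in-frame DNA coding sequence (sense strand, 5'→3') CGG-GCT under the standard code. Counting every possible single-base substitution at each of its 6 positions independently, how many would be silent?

7

Codon 1 (CGG, Arg): 4 synonymous substitutions.
Codon 2 (GCT, Ala): 3 synonymous substitutions.
Total: 4 + 3 = 7.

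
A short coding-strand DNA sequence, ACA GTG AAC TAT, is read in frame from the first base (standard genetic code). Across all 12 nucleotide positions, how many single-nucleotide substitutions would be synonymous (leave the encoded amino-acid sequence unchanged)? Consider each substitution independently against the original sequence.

Codon 1 (ACA, Thr): 3 synonymous substitutions.
Codon 2 (GTG, Val): 3 synonymous substitutions.
Codon 3 (AAC, Asn): 1 synonymous substitution.
Codon 4 (TAT, Tyr): 1 synonymous substitution.
Total: 3 + 3 + 1 + 1 = 8.

8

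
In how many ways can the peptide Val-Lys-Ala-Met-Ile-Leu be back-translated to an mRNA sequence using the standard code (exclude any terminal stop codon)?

Val: 4 codons.
Lys: 2 codons.
Ala: 4 codons.
Met: 1 codon.
Ile: 3 codons.
Leu: 6 codons.
4 × 2 × 4 × 1 × 3 × 6 = 576.

576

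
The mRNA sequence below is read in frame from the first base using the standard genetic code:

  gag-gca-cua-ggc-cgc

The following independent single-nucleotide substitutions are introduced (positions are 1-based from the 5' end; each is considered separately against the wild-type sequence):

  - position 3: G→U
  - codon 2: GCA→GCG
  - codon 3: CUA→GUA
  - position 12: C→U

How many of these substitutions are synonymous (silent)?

Codon 1: GAG (Glu) → GAU (Asp) — missense.
Codon 2: GCA (Ala) → GCG (Ala) — synonymous.
Codon 3: CUA (Leu) → GUA (Val) — missense.
Codon 4: GGC (Gly) → GGU (Gly) — synonymous.
Synonymous: 2 of 4.

2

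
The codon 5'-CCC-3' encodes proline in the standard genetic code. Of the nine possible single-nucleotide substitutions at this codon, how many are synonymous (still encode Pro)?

3

Position 1: none → 0 synonymous.
Position 2: none → 0 synonymous.
Position 3: CCU, CCA, CCG → 3 synonymous.
Total: 0 + 0 + 3 = 3.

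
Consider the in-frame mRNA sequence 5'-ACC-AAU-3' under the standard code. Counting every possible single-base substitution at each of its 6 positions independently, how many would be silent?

Codon 1 (ACC, Thr): 3 synonymous substitutions.
Codon 2 (AAU, Asn): 1 synonymous substitution.
Total: 3 + 1 = 4.

4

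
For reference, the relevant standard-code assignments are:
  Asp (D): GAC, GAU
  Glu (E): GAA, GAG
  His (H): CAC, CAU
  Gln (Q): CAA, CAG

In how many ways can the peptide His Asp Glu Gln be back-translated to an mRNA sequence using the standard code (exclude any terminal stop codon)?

16

His: 2 codons.
Asp: 2 codons.
Glu: 2 codons.
Gln: 2 codons.
2 × 2 × 2 × 2 = 16.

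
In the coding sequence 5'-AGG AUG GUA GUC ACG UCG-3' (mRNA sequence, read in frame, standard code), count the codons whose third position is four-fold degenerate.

Codon 1 AGG (Arg): third position 2-fold.
Codon 2 AUG (Met): third position 1-fold.
Codon 3 GUA (Val): third position 4-fold.
Codon 4 GUC (Val): third position 4-fold.
Codon 5 ACG (Thr): third position 4-fold.
Codon 6 UCG (Ser): third position 4-fold.
Four-fold degenerate third positions: 4.

4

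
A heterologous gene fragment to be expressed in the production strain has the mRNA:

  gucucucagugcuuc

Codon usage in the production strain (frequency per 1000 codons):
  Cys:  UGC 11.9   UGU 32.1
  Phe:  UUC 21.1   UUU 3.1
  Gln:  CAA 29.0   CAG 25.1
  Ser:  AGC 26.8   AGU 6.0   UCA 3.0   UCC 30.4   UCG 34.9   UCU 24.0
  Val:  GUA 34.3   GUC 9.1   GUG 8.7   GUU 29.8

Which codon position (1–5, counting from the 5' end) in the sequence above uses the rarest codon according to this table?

Codon 1 GUC (Val): 9.1 per 1000.
Codon 2 UCU (Ser): 24.0 per 1000.
Codon 3 CAG (Gln): 25.1 per 1000.
Codon 4 UGC (Cys): 11.9 per 1000.
Codon 5 UUC (Phe): 21.1 per 1000.
Lowest frequency is 9.1 at codon 1.

1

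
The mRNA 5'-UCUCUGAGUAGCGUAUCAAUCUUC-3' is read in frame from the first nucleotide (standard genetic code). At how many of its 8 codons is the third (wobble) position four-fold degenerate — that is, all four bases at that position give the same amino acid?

4

Codon 1 UCU (Ser): third position 4-fold.
Codon 2 CUG (Leu): third position 4-fold.
Codon 3 AGU (Ser): third position 2-fold.
Codon 4 AGC (Ser): third position 2-fold.
Codon 5 GUA (Val): third position 4-fold.
Codon 6 UCA (Ser): third position 4-fold.
Codon 7 AUC (Ile): third position 3-fold.
Codon 8 UUC (Phe): third position 2-fold.
Four-fold degenerate third positions: 4.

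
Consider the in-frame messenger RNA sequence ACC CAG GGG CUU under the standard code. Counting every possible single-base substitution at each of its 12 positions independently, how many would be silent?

10

Codon 1 (ACC, Thr): 3 synonymous substitutions.
Codon 2 (CAG, Gln): 1 synonymous substitution.
Codon 3 (GGG, Gly): 3 synonymous substitutions.
Codon 4 (CUU, Leu): 3 synonymous substitutions.
Total: 3 + 1 + 3 + 3 = 10.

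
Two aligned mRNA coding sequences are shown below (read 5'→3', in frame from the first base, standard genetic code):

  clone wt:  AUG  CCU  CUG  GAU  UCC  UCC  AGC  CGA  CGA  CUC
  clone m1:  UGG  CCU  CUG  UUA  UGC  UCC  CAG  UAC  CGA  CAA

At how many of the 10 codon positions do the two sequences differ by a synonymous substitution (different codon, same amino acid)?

0

Codon 1: AUG Met / UGG Trp — nonsynonymous.
Codon 2: CCU Pro / CCU Pro — identical.
Codon 3: CUG Leu / CUG Leu — identical.
Codon 4: GAU Asp / UUA Leu — nonsynonymous.
Codon 5: UCC Ser / UGC Cys — nonsynonymous.
Codon 6: UCC Ser / UCC Ser — identical.
Codon 7: AGC Ser / CAG Gln — nonsynonymous.
Codon 8: CGA Arg / UAC Tyr — nonsynonymous.
Codon 9: CGA Arg / CGA Arg — identical.
Codon 10: CUC Leu / CAA Gln — nonsynonymous.
Synonymous differences: 0.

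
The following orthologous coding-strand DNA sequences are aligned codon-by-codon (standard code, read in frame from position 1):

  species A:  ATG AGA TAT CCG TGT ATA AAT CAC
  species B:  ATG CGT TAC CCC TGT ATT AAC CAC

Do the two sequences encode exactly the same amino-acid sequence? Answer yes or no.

yes

Codon 1: ATG Met / ATG Met — identical.
Codon 2: AGA Arg / CGT Arg — synonymous.
Codon 3: TAT Tyr / TAC Tyr — synonymous.
Codon 4: CCG Pro / CCC Pro — synonymous.
Codon 5: TGT Cys / TGT Cys — identical.
Codon 6: ATA Ile / ATT Ile — synonymous.
Codon 7: AAT Asn / AAC Asn — synonymous.
Codon 8: CAC His / CAC His — identical.
Nonsynonymous differences: 0 → same protein.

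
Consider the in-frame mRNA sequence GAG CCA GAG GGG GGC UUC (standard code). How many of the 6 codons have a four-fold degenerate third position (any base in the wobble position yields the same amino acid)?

3

Codon 1 GAG (Glu): third position 2-fold.
Codon 2 CCA (Pro): third position 4-fold.
Codon 3 GAG (Glu): third position 2-fold.
Codon 4 GGG (Gly): third position 4-fold.
Codon 5 GGC (Gly): third position 4-fold.
Codon 6 UUC (Phe): third position 2-fold.
Four-fold degenerate third positions: 3.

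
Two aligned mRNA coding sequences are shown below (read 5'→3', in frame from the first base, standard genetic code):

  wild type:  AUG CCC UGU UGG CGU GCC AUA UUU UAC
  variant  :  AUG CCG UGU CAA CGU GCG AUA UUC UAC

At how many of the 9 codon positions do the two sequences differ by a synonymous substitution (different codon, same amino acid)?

Codon 1: AUG Met / AUG Met — identical.
Codon 2: CCC Pro / CCG Pro — synonymous.
Codon 3: UGU Cys / UGU Cys — identical.
Codon 4: UGG Trp / CAA Gln — nonsynonymous.
Codon 5: CGU Arg / CGU Arg — identical.
Codon 6: GCC Ala / GCG Ala — synonymous.
Codon 7: AUA Ile / AUA Ile — identical.
Codon 8: UUU Phe / UUC Phe — synonymous.
Codon 9: UAC Tyr / UAC Tyr — identical.
Synonymous differences: 3.

3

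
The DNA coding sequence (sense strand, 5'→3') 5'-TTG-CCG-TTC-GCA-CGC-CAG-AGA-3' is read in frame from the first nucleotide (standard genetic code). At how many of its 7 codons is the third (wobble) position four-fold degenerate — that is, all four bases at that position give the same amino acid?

3

Codon 1 TTG (Leu): third position 2-fold.
Codon 2 CCG (Pro): third position 4-fold.
Codon 3 TTC (Phe): third position 2-fold.
Codon 4 GCA (Ala): third position 4-fold.
Codon 5 CGC (Arg): third position 4-fold.
Codon 6 CAG (Gln): third position 2-fold.
Codon 7 AGA (Arg): third position 2-fold.
Four-fold degenerate third positions: 3.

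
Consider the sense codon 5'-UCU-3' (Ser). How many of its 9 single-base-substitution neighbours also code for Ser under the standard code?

Position 1: none → 0 synonymous.
Position 2: none → 0 synonymous.
Position 3: UCC, UCA, UCG → 3 synonymous.
Total: 0 + 0 + 3 = 3.

3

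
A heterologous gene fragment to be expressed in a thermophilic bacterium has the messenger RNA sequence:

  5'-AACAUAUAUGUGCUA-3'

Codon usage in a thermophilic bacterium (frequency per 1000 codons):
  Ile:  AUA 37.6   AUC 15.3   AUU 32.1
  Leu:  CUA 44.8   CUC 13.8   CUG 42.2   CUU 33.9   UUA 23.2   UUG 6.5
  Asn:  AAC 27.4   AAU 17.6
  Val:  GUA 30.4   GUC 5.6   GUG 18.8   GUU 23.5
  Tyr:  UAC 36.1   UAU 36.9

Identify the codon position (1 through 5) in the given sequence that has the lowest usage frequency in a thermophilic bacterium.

4

Codon 1 AAC (Asn): 27.4 per 1000.
Codon 2 AUA (Ile): 37.6 per 1000.
Codon 3 UAU (Tyr): 36.9 per 1000.
Codon 4 GUG (Val): 18.8 per 1000.
Codon 5 CUA (Leu): 44.8 per 1000.
Lowest frequency is 18.8 at codon 4.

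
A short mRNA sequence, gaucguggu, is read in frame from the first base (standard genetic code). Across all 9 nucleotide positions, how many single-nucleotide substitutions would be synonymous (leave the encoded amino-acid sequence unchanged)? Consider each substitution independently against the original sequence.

7

Codon 1 (GAU, Asp): 1 synonymous substitution.
Codon 2 (CGU, Arg): 3 synonymous substitutions.
Codon 3 (GGU, Gly): 3 synonymous substitutions.
Total: 1 + 3 + 3 = 7.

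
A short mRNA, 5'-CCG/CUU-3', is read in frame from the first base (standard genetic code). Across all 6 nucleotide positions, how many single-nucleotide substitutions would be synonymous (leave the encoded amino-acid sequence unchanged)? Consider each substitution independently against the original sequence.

Codon 1 (CCG, Pro): 3 synonymous substitutions.
Codon 2 (CUU, Leu): 3 synonymous substitutions.
Total: 3 + 3 = 6.

6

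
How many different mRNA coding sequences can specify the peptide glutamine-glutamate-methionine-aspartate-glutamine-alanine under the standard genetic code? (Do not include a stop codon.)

Gln: 2 codons.
Glu: 2 codons.
Met: 1 codon.
Asp: 2 codons.
Gln: 2 codons.
Ala: 4 codons.
2 × 2 × 1 × 2 × 2 × 4 = 64.

64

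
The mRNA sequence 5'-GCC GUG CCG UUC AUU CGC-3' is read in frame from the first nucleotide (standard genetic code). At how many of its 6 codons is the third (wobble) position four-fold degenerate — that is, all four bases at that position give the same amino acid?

Codon 1 GCC (Ala): third position 4-fold.
Codon 2 GUG (Val): third position 4-fold.
Codon 3 CCG (Pro): third position 4-fold.
Codon 4 UUC (Phe): third position 2-fold.
Codon 5 AUU (Ile): third position 3-fold.
Codon 6 CGC (Arg): third position 4-fold.
Four-fold degenerate third positions: 4.

4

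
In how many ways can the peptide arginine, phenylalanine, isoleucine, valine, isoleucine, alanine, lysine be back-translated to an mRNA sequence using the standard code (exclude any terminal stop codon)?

Arg: 6 codons.
Phe: 2 codons.
Ile: 3 codons.
Val: 4 codons.
Ile: 3 codons.
Ala: 4 codons.
Lys: 2 codons.
6 × 2 × 3 × 4 × 3 × 4 × 2 = 3456.

3456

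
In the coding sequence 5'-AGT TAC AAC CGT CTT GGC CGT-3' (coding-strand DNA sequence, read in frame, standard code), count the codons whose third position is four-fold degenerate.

Codon 1 AGT (Ser): third position 2-fold.
Codon 2 TAC (Tyr): third position 2-fold.
Codon 3 AAC (Asn): third position 2-fold.
Codon 4 CGT (Arg): third position 4-fold.
Codon 5 CTT (Leu): third position 4-fold.
Codon 6 GGC (Gly): third position 4-fold.
Codon 7 CGT (Arg): third position 4-fold.
Four-fold degenerate third positions: 4.

4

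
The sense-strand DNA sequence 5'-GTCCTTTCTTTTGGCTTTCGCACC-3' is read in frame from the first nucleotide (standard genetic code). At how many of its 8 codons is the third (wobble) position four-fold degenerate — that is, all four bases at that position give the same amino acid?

6

Codon 1 GTC (Val): third position 4-fold.
Codon 2 CTT (Leu): third position 4-fold.
Codon 3 TCT (Ser): third position 4-fold.
Codon 4 TTT (Phe): third position 2-fold.
Codon 5 GGC (Gly): third position 4-fold.
Codon 6 TTT (Phe): third position 2-fold.
Codon 7 CGC (Arg): third position 4-fold.
Codon 8 ACC (Thr): third position 4-fold.
Four-fold degenerate third positions: 6.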